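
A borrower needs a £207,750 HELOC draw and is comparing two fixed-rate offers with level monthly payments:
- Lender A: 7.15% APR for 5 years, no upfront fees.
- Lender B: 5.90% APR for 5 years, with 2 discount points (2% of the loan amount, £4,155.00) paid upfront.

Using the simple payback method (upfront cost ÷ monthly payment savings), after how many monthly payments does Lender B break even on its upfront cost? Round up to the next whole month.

Lender A: monthly rate = 7.15%/12 = 0.0059583; payment = 207,750 × 0.0059583 / (1 − (1+0.0059583)^−60) = £4,128.42.
Lender B: monthly rate = 5.9%/12 = 0.0049167; payment = 207,750 × 0.0049167 / (1 − (1+0.0049167)^−60) = £4,006.74.
Monthly savings = £4,128.42 − £4,006.74 = £121.68.
Break-even = £4,155.00 / £121.68 = 34.15 → 35 months.

35 months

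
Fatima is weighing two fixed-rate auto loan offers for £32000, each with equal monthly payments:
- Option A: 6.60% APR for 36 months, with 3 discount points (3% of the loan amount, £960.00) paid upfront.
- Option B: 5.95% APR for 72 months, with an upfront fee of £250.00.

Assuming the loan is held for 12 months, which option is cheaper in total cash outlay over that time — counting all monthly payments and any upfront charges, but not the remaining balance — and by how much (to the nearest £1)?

Option A: at 6.60% the monthly rate is 0.0055000, so the payment is 32,000 × 0.0055000 / (1 − 1.0055000^−36) = £982.23.
Option B: monthly rate = 5.95%/12 = 0.0049583; payment = 32,000 × 0.0049583 / (1 − (1+0.0049583)^−72) = £529.58.
Over 12 months: Option A costs 12 × £982.23 + £960.00 = £12,746.76; Option B costs 12 × £529.58 + £250.00 = £6,604.96.
Option B is cheaper by £12,746.76 − £6,604.96 = £6,141.80.

Option B by £6,142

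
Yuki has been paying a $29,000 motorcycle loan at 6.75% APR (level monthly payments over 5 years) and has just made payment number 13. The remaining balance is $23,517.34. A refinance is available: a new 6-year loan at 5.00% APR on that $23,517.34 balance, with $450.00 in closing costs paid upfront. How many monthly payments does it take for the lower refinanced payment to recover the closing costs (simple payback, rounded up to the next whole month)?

3 months

Current payment = 29,000 × 6.75%/12 / (1 − (1+0.0056250)^−60) = $570.82.
Refinanced payment = 23,517.34 × 0.0041667 / (1 − (1+0.0041667)^−72) = $378.75.
Monthly savings = $570.82 − $378.75 = $192.07.
Break-even = $450.00 / $192.07 = 2.34 → 3 months.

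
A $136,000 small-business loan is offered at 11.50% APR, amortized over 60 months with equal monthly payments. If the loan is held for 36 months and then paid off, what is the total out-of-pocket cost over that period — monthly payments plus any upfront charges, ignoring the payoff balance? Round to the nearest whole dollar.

At 11.50% the monthly rate is 0.0095833, so the payment is 136,000 × 0.0095833 / (1 − 1.0095833^−60) = $2,990.99.
Total outlay = 36 × $2,990.99 = $107,675.64.

$107,676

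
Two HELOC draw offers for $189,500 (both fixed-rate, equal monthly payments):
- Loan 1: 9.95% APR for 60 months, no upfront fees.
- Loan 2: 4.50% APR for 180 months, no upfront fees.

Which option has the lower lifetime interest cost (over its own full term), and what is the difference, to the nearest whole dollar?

Loan 1 by $19,640

Loan 1: at 9.95% the monthly rate is 0.0082917, so the payment is 189,500 × 0.0082917 / (1 − 1.0082917^−60) = $4,021.65.
Total interest on Loan 1 = 60 × $4,021.65 − $189,500 = $51,799.00.
Loan 2: at 4.50% the monthly rate is 0.0037500, so the payment is 189,500 × 0.0037500 / (1 − 1.0037500^−180) = $1,449.66.
Total interest on Loan 2 = 180 × $1,449.66 − $189,500 = $71,438.80.
Loan 1 is lower by $19,639.80.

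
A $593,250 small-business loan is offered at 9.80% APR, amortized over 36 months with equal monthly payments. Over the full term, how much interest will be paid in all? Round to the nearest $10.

$93,880

At 9.80% the monthly rate is 0.0081667, so the payment is 593,250 × 0.0081667 / (1 − 1.0081667^−36) = $19,086.85.
Total paid = 36 × $19,086.85 = $687,126.60; interest = $687,126.60 − $593,250 = $93,876.60.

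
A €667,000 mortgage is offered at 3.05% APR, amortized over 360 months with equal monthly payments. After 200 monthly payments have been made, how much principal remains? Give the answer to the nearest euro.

€371,672

With monthly rate i = 3.05%/12 = 0.0025417, the balance after k of n payments is P · [(1+i)^n − (1+i)^k] / [(1+i)^n − 1].
(1+0.0025417)^360 = 2.49387856 and (1+0.0025417)^200 = 1.66144619, so the balance is 667,000 × (2.49387856 − 1.66144619) / (2.49387856 − 1) = €371,671.71.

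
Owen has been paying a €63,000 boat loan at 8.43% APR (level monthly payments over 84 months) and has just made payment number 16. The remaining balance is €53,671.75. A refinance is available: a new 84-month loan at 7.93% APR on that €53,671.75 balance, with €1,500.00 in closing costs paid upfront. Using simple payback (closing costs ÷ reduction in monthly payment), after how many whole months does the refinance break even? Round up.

10 months

Current payment = 63,000 × 8.43%/12 / (1 − (1+0.0070250)^−84) = €995.48.
Refinanced payment = 53,671.75 × 0.0066083 / (1 − (1+0.0066083)^−84) = €834.67.
Monthly savings = €995.48 − €834.67 = €160.81.
Break-even = €1,500.00 / €160.81 = 9.33 → 10 months.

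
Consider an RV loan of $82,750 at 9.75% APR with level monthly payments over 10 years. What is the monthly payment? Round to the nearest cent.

$1,082.12

At 9.75% the monthly rate is 0.0081250, so the payment is 82,750 × 0.0081250 / (1 − 1.0081250^−120) = $1,082.12.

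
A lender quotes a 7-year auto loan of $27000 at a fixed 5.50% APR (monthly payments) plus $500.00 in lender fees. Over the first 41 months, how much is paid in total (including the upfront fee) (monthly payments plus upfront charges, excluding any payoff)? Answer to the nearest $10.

$16,410

Monthly rate = 5.5%/12 = 0.0045833; payment = 27,000 × 0.0045833 / (1 − (1+0.0045833)^−84) = $387.99.
Total outlay = 41 × $387.99 + $500.00 = $16,407.59.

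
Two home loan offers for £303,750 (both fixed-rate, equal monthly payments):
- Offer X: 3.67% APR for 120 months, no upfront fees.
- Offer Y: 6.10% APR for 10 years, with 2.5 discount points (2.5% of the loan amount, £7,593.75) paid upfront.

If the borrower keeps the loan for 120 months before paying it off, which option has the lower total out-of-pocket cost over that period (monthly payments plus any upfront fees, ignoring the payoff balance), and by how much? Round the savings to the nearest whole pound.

Offer X by £50,747

Offer X: at 3.67% the monthly rate is 0.0030583, so the payment is 303,750 × 0.0030583 / (1 − 1.0030583^−120) = £3,027.91.
Offer Y: at 6.10% the monthly rate is 0.0050833, so the payment is 303,750 × 0.0050833 / (1 − 1.0050833^−120) = £3,387.52.
Over 120 months: Offer X costs 120 × £3,027.91 = £363,349.20; Offer Y costs 120 × £3,387.52 + £7,593.75 = £414,096.15.
Offer X is cheaper by £414,096.15 − £363,349.20 = £50,746.95.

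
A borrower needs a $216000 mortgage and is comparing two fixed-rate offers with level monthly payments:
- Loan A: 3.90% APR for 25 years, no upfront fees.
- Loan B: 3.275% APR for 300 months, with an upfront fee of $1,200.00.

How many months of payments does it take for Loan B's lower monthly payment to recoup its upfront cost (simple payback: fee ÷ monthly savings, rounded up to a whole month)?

17 months

Loan A: at 3.90% the monthly rate is 0.0032500, so the payment is 216,000 × 0.0032500 / (1 − 1.0032500^−300) = $1,128.23.
Loan B: at 3.275% the monthly rate is 0.0027292, so the payment is 216,000 × 0.0027292 / (1 − 1.0027292^−300) = $1,055.46.
Monthly savings = $1,128.23 − $1,055.46 = $72.77.
Break-even = $1,200.00 / $72.77 = 16.49 → 17 months.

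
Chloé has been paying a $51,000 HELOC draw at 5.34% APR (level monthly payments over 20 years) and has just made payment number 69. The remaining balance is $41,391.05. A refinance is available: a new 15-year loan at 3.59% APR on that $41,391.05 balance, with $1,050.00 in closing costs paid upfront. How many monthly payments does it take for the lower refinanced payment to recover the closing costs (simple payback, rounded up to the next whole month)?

Current payment = 51,000 × 5.34%/12 / (1 − (1+0.0044500)^−240) = $346.23.
Refinanced payment = 41,391.05 × 0.0029917 / (1 − (1+0.0029917)^−180) = $297.73.
Monthly savings = $346.23 − $297.73 = $48.50.
Break-even = $1,050.00 / $48.50 = 21.65 → 22 months.

22 months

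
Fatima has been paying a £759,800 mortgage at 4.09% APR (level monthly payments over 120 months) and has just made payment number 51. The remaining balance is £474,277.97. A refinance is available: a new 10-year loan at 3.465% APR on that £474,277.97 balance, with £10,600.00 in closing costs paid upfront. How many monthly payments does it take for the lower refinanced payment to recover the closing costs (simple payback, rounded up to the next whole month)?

Current payment = 759,800 × 4.09%/12 / (1 − (1+0.0034083)^−120) = £7,725.15.
Refinanced payment = 474,277.97 × 0.0028875 / (1 − (1+0.0028875)^−120) = £4,682.17.
Monthly savings = £7,725.15 − £4,682.17 = £3,042.98.
Break-even = £10,600.00 / £3,042.98 = 3.48 → 4 months.

4 months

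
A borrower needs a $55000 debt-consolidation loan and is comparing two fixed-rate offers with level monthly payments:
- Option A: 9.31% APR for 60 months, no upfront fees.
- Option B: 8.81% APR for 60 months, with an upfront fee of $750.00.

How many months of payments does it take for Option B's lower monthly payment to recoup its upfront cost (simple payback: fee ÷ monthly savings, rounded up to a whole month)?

57 months

Option A: monthly rate = 9.31%/12 = 0.0077583; payment = 55,000 × 0.0077583 / (1 − (1+0.0077583)^−60) = $1,150.00.
Option B: monthly rate = 8.81%/12 = 0.0073417; payment = 55,000 × 0.0073417 / (1 − (1+0.0073417)^−60) = $1,136.64.
Monthly savings = $1,150.00 − $1,136.64 = $13.36.
Break-even = $750.00 / $13.36 = 56.14 → 57 months.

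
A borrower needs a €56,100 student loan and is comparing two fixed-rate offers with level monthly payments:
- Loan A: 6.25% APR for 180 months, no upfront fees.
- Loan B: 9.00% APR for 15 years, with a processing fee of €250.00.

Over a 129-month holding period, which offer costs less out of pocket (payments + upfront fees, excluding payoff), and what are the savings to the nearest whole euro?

Loan A by €11,601

Loan A: at 6.25% the monthly rate is 0.0052083, so the payment is 56,100 × 0.0052083 / (1 − 1.0052083^−180) = €481.01.
Loan B: monthly rate = 9%/12 = 0.0075000; payment = 56,100 × 0.0075000 / (1 − (1+0.0075000)^−180) = €569.00.
Over 129 months: Loan A costs 129 × €481.01 = €62,050.29; Loan B costs 129 × €569.00 + €250.00 = €73,651.00.
Loan A is cheaper by €73,651.00 − €62,050.29 = €11,600.71.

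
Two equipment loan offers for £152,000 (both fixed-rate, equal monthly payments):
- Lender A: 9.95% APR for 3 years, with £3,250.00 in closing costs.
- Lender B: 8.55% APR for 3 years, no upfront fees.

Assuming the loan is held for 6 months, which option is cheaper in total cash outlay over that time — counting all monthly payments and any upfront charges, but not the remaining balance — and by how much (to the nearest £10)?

Lender A: at 9.95% the monthly rate is 0.0082917, so the payment is 152,000 × 0.0082917 / (1 − 1.0082917^−36) = £4,901.05.
Lender B: at 8.55% the monthly rate is 0.0071250, so the payment is 152,000 × 0.0071250 / (1 − 1.0071250^−36) = £4,801.79.
Over 6 months: Lender A costs 6 × £4,901.05 + £3,250.00 = £32,656.30; Lender B costs 6 × £4,801.79 = £28,810.74.
Lender B is cheaper by £32,656.30 − £28,810.74 = £3,845.56.

Lender B by £3,850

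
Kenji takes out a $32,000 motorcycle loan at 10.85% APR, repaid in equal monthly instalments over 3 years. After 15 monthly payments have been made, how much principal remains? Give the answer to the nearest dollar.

$19,913

With monthly rate i = 10.85%/12 = 0.0090417, the balance after k of n payments is P · [(1+i)^n − (1+i)^k] / [(1+i)^n − 1].
(1+0.0090417)^36 = 1.38269885 and (1+0.0090417)^15 = 1.14455456, so the balance is 32,000 × (1.38269885 − 1.14455456) / (1.38269885 − 1) = $19,912.83.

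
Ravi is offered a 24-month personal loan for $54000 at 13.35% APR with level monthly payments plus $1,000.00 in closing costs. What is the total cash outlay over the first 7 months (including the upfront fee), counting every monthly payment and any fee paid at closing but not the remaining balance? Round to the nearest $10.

At 13.35% the monthly rate is 0.0111250, so the payment is 54,000 × 0.0111250 / (1 − 1.0111250^−24) = $2,576.14.
Total outlay = 7 × $2,576.14 + $1,000.00 = $19,032.98.

$19,030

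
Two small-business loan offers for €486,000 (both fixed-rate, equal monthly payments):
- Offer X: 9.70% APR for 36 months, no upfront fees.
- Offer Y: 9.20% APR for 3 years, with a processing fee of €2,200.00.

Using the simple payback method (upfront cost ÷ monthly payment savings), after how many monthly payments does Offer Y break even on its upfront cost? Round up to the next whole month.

20 months

Offer X: monthly rate = 9.7%/12 = 0.0080833; payment = 486,000 × 0.0080833 / (1 − (1+0.0080833)^−36) = €15,613.49.
Offer Y: at 9.20% the monthly rate is 0.0076667, so the payment is 486,000 × 0.0076667 / (1 − 1.0076667^−36) = €15,499.95.
Monthly savings = €15,613.49 − €15,499.95 = €113.54.
Break-even = €2,200.00 / €113.54 = 19.38 → 20 months.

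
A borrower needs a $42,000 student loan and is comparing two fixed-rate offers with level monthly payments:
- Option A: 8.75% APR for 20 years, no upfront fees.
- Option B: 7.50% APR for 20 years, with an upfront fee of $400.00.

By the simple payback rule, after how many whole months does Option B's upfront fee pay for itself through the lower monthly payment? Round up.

13 months

Option A: monthly rate = 8.75%/12 = 0.0072917; payment = 42,000 × 0.0072917 / (1 − (1+0.0072917)^−240) = $371.16.
Option B: monthly rate = 7.5%/12 = 0.0062500; payment = 42,000 × 0.0062500 / (1 − (1+0.0062500)^−240) = $338.35.
Monthly savings = $371.16 − $338.35 = $32.81.
Break-even = $400.00 / $32.81 = 12.19 → 13 months.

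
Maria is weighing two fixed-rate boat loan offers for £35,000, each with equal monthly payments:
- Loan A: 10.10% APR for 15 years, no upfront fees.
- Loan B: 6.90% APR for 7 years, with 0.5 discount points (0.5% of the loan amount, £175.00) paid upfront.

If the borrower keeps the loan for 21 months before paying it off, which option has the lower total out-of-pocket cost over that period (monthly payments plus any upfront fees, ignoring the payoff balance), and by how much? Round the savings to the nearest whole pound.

Loan A by £3,289

Loan A: at 10.10% the monthly rate is 0.0084167, so the payment is 35,000 × 0.0084167 / (1 − 1.0084167^−180) = £378.26.
Loan B: at 6.90% the monthly rate is 0.0057500, so the payment is 35,000 × 0.0057500 / (1 − 1.0057500^−84) = £526.53.
Over 21 months: Loan A costs 21 × £378.26 = £7,943.46; Loan B costs 21 × £526.53 + £175.00 = £11,232.13.
Loan A is cheaper by £11,232.13 − £7,943.46 = £3,288.67.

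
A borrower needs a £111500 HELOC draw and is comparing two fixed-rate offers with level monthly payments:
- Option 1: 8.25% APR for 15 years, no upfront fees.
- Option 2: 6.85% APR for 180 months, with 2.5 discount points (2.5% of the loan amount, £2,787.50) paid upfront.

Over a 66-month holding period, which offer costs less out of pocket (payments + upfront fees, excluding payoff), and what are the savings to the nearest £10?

Option 1: monthly rate = 8.25%/12 = 0.0068750; payment = 111,500 × 0.0068750 / (1 − (1+0.0068750)^−180) = £1,081.71.
Option 2: monthly rate = 6.85%/12 = 0.0057083; payment = 111,500 × 0.0057083 / (1 − (1+0.0057083)^−180) = £992.87.
Over 66 months: Option 1 costs 66 × £1,081.71 = £71,392.86; Option 2 costs 66 × £992.87 + £2,787.50 = £68,316.92.
Option 2 is cheaper by £71,392.86 − £68,316.92 = £3,075.94.

Option 2 by £3,080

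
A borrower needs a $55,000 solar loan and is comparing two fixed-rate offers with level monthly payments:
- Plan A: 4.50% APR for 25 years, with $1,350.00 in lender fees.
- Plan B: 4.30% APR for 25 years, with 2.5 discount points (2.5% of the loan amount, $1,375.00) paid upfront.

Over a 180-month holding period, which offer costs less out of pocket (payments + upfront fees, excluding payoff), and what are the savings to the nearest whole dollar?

Plan B by $1,093

Plan A: monthly rate = 4.5%/12 = 0.0037500; payment = 55,000 × 0.0037500 / (1 − (1+0.0037500)^−300) = $305.71.
Plan B: monthly rate = 4.3%/12 = 0.0035833; payment = 55,000 × 0.0035833 / (1 − (1+0.0035833)^−300) = $299.50.
Over 180 months: Plan A costs 180 × $305.71 + $1,350.00 = $56,377.80; Plan B costs 180 × $299.50 + $1,375.00 = $55,285.00.
Plan B is cheaper by $56,377.80 − $55,285.00 = $1,092.80.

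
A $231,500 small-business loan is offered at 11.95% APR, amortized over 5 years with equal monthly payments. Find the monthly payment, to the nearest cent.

$5,143.74

Monthly rate = 11.95%/12 = 0.0099583; payment = 231,500 × 0.0099583 / (1 − (1+0.0099583)^−60) = $5,143.74.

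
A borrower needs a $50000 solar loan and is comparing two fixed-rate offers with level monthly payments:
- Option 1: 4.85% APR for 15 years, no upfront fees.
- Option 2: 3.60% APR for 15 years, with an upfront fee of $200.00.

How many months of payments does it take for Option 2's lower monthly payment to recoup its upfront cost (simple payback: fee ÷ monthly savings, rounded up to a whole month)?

7 months

Option 1: monthly rate = 4.85%/12 = 0.0040417; payment = 50,000 × 0.0040417 / (1 − (1+0.0040417)^−180) = $391.50.
Option 2: at 3.60% the monthly rate is 0.0030000, so the payment is 50,000 × 0.0030000 / (1 − 1.0030000^−180) = $359.90.
Monthly savings = $391.50 − $359.90 = $31.60.
Break-even = $200.00 / $31.60 = 6.33 → 7 months.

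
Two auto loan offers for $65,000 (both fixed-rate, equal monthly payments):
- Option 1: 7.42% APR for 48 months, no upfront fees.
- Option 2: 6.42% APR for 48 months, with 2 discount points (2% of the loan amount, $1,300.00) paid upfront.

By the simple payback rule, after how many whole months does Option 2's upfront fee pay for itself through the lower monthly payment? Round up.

44 months

Option 1: at 7.42% the monthly rate is 0.0061833, so the payment is 65,000 × 0.0061833 / (1 − 1.0061833^−48) = $1,569.20.
Option 2: at 6.42% the monthly rate is 0.0053500, so the payment is 65,000 × 0.0053500 / (1 − 1.0053500^−48) = $1,539.07.
Monthly savings = $1,569.20 − $1,539.07 = $30.13.
Break-even = $1,300.00 / $30.13 = 43.15 → 44 months.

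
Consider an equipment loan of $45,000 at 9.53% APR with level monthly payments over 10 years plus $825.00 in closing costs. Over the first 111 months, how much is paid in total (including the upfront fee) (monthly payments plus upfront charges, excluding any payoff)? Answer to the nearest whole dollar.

$65,541

At 9.53% the monthly rate is 0.0079417, so the payment is 45,000 × 0.0079417 / (1 − 1.0079417^−120) = $583.03.
Total outlay = 111 × $583.03 + $825.00 = $65,541.33.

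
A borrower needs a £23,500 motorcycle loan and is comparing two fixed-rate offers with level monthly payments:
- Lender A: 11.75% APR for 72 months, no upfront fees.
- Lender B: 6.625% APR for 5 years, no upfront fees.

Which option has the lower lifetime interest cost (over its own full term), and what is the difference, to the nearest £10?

Lender B by £5,190

Lender A: at 11.75% the monthly rate is 0.0097917, so the payment is 23,500 × 0.0097917 / (1 − 1.0097917^−72) = £456.38.
Total interest on Lender A = 72 × £456.38 − £23,500 = £9,359.36.
Lender B: monthly rate = 6.625%/12 = 0.0055208; payment = 23,500 × 0.0055208 / (1 − (1+0.0055208)^−60) = £461.18.
Total interest on Lender B = 60 × £461.18 − £23,500 = £4,170.80.
Lender B is lower by £5,188.56.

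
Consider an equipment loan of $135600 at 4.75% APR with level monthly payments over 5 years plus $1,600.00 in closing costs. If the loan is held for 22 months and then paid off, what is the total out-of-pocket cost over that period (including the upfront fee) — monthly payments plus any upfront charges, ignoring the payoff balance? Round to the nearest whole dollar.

$57,556

Monthly rate = 4.75%/12 = 0.0039583; payment = 135,600 × 0.0039583 / (1 − (1+0.0039583)^−60) = $2,543.44.
Total outlay = 22 × $2,543.44 + $1,600.00 = $57,555.68.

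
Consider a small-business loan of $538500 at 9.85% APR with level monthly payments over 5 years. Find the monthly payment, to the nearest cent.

$11,401.83

Monthly rate = 9.85%/12 = 0.0082083; payment = 538,500 × 0.0082083 / (1 − (1+0.0082083)^−60) = $11,401.83.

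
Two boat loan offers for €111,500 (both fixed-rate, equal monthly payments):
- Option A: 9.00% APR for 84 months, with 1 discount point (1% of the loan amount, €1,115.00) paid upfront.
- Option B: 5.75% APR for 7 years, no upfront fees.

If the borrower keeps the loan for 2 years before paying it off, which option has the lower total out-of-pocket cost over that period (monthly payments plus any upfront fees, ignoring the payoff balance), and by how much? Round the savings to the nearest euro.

Option B by €5,397

Option A: at 9.00% the monthly rate is 0.0075000, so the payment is 111,500 × 0.0075000 / (1 − 1.0075000^−84) = €1,793.93.
Option B: monthly rate = 5.75%/12 = 0.0047917; payment = 111,500 × 0.0047917 / (1 − (1+0.0047917)^−84) = €1,615.52.
Over 24 months: Option A costs 24 × €1,793.93 + €1,115.00 = €44,169.32; Option B costs 24 × €1,615.52 = €38,772.48.
Option B is cheaper by €44,169.32 − €38,772.48 = €5,396.84.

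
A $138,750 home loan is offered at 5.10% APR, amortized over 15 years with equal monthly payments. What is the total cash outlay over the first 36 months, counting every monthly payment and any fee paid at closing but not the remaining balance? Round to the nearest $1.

Monthly rate = 5.1%/12 = 0.0042500; payment = 138,750 × 0.0042500 / (1 − (1+0.0042500)^−180) = $1,104.47.
Total outlay = 36 × $1,104.47 = $39,760.92.

$39,761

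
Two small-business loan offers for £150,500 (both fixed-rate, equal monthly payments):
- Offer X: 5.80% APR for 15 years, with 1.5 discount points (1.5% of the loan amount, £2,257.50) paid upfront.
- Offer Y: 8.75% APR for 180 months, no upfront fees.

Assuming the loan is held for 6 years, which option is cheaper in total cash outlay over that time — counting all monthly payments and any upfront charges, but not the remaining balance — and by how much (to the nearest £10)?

Offer X by £15,770

Offer X: at 5.80% the monthly rate is 0.0048333, so the payment is 150,500 × 0.0048333 / (1 − 1.0048333^−180) = £1,253.80.
Offer Y: monthly rate = 8.75%/12 = 0.0072917; payment = 150,500 × 0.0072917 / (1 − (1+0.0072917)^−180) = £1,504.17.
Over 72 months: Offer X costs 72 × £1,253.80 + £2,257.50 = £92,531.10; Offer Y costs 72 × £1,504.17 = £108,300.24.
Offer X is cheaper by £108,300.24 − £92,531.10 = £15,769.14.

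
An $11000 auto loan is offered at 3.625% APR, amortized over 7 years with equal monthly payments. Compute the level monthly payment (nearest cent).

$148.47

At 3.625% the monthly rate is 0.0030208, so the payment is 11,000 × 0.0030208 / (1 − 1.0030208^−84) = $148.47.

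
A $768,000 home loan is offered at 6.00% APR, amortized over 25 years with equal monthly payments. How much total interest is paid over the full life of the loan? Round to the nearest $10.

At 6.00% the monthly rate is 0.0050000, so the payment is 768,000 × 0.0050000 / (1 − 1.0050000^−300) = $4,948.23.
Total paid = 300 × $4,948.23 = $1,484,469.00; interest = $1,484,469.00 − $768,000 = $716,469.00.

$716,470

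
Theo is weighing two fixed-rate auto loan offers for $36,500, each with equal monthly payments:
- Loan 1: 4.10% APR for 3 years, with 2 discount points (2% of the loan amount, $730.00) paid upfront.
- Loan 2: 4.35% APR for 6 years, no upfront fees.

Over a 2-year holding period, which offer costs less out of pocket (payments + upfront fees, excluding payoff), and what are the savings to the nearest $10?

Loan 2 by $12,790

Loan 1: at 4.10% the monthly rate is 0.0034167, so the payment is 36,500 × 0.0034167 / (1 − 1.0034167^−36) = $1,079.25.
Loan 2: monthly rate = 4.35%/12 = 0.0036250; payment = 36,500 × 0.0036250 / (1 − (1+0.0036250)^−72) = $576.89.
Over 24 months: Loan 1 costs 24 × $1,079.25 + $730.00 = $26,632.00; Loan 2 costs 24 × $576.89 = $13,845.36.
Loan 2 is cheaper by $26,632.00 − $13,845.36 = $12,786.64.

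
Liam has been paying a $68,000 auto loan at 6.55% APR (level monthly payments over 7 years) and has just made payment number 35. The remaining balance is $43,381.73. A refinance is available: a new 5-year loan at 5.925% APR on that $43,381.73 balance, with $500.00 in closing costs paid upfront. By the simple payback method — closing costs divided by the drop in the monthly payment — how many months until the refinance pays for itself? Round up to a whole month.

Current payment = 68,000 × 6.55%/12 / (1 − (1+0.0054583)^−84) = $1,011.41.
Refinanced payment = 43,381.73 × 0.0049375 / (1 − (1+0.0049375)^−60) = $837.18.
Monthly savings = $1,011.41 − $837.18 = $174.23.
Break-even = $500.00 / $174.23 = 2.87 → 3 months.

3 months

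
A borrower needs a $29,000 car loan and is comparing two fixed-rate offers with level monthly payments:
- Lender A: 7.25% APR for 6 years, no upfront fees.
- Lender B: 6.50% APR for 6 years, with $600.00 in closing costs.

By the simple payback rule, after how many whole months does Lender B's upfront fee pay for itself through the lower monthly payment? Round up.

Lender A: monthly rate = 7.25%/12 = 0.0060417; payment = 29,000 × 0.0060417 / (1 − (1+0.0060417)^−72) = $497.91.
Lender B: at 6.50% the monthly rate is 0.0054167, so the payment is 29,000 × 0.0054167 / (1 − 1.0054167^−72) = $487.49.
Monthly savings = $497.91 − $487.49 = $10.42.
Break-even = $600.00 / $10.42 = 57.58 → 58 months.

58 months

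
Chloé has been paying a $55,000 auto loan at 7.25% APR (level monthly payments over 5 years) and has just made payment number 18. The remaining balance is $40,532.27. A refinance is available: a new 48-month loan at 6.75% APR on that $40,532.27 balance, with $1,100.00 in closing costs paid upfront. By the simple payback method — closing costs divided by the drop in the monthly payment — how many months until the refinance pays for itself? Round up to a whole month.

9 months

Current payment = 55,000 × 7.25%/12 / (1 − (1+0.0060417)^−60) = $1,095.56.
Refinanced payment = 40,532.27 × 0.0056250 / (1 − (1+0.0056250)^−48) = $965.90.
Monthly savings = $1,095.56 − $965.90 = $129.66.
Break-even = $1,100.00 / $129.66 = 8.48 → 9 months.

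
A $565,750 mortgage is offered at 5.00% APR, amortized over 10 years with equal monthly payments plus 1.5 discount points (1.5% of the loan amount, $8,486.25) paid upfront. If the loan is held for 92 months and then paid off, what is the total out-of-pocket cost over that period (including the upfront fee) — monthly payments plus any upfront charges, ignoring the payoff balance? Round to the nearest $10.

$560,550

Monthly rate = 5%/12 = 0.0041667; payment = 565,750 × 0.0041667 / (1 − (1+0.0041667)^−120) = $6,000.66.
Total outlay = 92 × $6,000.66 + $8,486.25 = $560,546.97.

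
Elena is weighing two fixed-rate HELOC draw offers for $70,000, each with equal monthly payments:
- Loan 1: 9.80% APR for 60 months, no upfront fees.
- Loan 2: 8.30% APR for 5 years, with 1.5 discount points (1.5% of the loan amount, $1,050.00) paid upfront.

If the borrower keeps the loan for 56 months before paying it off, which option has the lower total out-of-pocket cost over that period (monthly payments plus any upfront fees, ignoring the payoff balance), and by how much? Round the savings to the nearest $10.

Loan 2 by $1,810

Loan 1: at 9.80% the monthly rate is 0.0081667, so the payment is 70,000 × 0.0081667 / (1 − 1.0081667^−60) = $1,480.41.
Loan 2: monthly rate = 8.3%/12 = 0.0069167; payment = 70,000 × 0.0069167 / (1 − (1+0.0069167)^−60) = $1,429.42.
Over 56 months: Loan 1 costs 56 × $1,480.41 = $82,902.96; Loan 2 costs 56 × $1,429.42 + $1,050.00 = $81,097.52.
Loan 2 is cheaper by $82,902.96 − $81,097.52 = $1,805.44.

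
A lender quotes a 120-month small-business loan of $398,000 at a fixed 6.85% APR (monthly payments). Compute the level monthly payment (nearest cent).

Monthly rate = 6.85%/12 = 0.0057083; payment = 398,000 × 0.0057083 / (1 − (1+0.0057083)^−120) = $4,590.41.

$4,590.41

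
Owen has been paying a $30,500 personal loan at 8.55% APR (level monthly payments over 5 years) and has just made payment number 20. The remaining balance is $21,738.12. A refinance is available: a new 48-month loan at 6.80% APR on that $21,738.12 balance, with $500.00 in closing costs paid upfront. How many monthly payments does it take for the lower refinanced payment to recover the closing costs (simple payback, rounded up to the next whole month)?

Current payment = 30,500 × 8.55%/12 / (1 − (1+0.0071250)^−60) = $626.49.
Refinanced payment = 21,738.12 × 0.0056667 / (1 − (1+0.0056667)^−48) = $518.53.
Monthly savings = $626.49 − $518.53 = $107.96.
Break-even = $500.00 / $107.96 = 4.63 → 5 months.

5 months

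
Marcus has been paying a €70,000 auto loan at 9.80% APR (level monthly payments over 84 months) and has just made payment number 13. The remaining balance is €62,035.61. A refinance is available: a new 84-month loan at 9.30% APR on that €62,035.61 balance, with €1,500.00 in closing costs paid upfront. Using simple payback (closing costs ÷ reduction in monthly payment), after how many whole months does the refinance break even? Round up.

11 months

Current payment = 70,000 × 9.8%/12 / (1 − (1+0.0081667)^−84) = €1,154.86.
Refinanced payment = 62,035.61 × 0.0077500 / (1 − (1+0.0077500)^−84) = €1,007.57.
Monthly savings = €1,154.86 − €1,007.57 = €147.29.
Break-even = €1,500.00 / €147.29 = 10.18 → 11 months.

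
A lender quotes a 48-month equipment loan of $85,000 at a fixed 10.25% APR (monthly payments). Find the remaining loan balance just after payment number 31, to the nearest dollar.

With monthly rate i = 10.25%/12 = 0.0085417, the balance after k of n payments is P · [(1+i)^n − (1+i)^k] / [(1+i)^n − 1].
(1+0.0085417)^48 = 1.50419650 and (1+0.0085417)^31 = 1.30169490, so the balance is 85,000 × (1.50419650 − 1.30169490) / (1.50419650 − 1) = $34,138.75.

$34,139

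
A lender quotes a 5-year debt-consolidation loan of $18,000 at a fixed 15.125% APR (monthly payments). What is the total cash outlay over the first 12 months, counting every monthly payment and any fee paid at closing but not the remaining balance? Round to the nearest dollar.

Monthly rate = 15.125%/12 = 0.0126042; payment = 18,000 × 0.0126042 / (1 − (1+0.0126042)^−60) = $429.40.
Total outlay = 12 × $429.40 = $5,152.80.

$5,153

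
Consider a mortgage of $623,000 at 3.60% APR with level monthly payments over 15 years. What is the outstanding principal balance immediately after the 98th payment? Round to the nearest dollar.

With monthly rate i = 3.6%/12 = 0.0030000, the balance after k of n payments is P · [(1+i)^n − (1+i)^k] / [(1+i)^n − 1].
(1+0.0030000)^180 = 1.71462023 and (1+0.0030000)^98 = 1.34119349, so the balance is 623,000 × (1.71462023 − 1.34119349) / (1.71462023 − 1) = $325,550.34.

$325,550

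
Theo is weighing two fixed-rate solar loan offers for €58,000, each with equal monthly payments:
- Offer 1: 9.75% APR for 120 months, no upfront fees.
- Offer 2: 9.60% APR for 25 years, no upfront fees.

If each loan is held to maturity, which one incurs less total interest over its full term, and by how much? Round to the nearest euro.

Offer 1 by €62,218

Offer 1: monthly rate = 9.75%/12 = 0.0081250; payment = 58,000 × 0.0081250 / (1 − (1+0.0081250)^−120) = €758.47.
Total interest on Offer 1 = 120 × €758.47 − €58,000 = €33,016.40.
Offer 2: at 9.60% the monthly rate is 0.0080000, so the payment is 58,000 × 0.0080000 / (1 − 1.0080000^−300) = €510.78.
Total interest on Offer 2 = 300 × €510.78 − €58,000 = €95,234.00.
Offer 1 is lower by €62,217.60.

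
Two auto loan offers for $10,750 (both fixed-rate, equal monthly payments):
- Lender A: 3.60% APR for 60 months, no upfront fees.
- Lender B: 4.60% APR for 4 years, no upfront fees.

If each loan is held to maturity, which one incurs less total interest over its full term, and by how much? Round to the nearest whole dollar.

Lender A by $27

Lender A: monthly rate = 3.6%/12 = 0.0030000; payment = 10,750 × 0.0030000 / (1 − (1+0.0030000)^−60) = $196.04.
Total interest on Lender A = 60 × $196.04 − $10,750 = $1,012.40.
Lender B: monthly rate = 4.6%/12 = 0.0038333; payment = 10,750 × 0.0038333 / (1 − (1+0.0038333)^−48) = $245.62.
Total interest on Lender B = 48 × $245.62 − $10,750 = $1,039.76.
Lender A is lower by $27.36.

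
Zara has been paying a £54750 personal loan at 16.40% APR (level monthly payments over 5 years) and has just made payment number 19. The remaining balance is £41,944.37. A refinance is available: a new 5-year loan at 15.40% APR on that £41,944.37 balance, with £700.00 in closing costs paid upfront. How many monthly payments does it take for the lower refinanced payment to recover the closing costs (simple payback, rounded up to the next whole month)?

Current payment = 54,750 × 16.4%/12 / (1 − (1+0.0136667)^−60) = £1,343.08.
Refinanced payment = 41,944.37 × 0.0128333 / (1 − (1+0.0128333)^−60) = £1,006.68.
Monthly savings = £1,343.08 − £1,006.68 = £336.40.
Break-even = £700.00 / £336.40 = 2.08 → 3 months.

3 months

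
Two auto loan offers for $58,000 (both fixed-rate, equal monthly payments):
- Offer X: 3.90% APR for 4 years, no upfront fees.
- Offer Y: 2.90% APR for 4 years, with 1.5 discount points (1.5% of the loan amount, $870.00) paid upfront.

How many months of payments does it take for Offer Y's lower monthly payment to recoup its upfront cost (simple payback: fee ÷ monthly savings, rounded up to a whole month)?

34 months

Offer X: at 3.90% the monthly rate is 0.0032500, so the payment is 58,000 × 0.0032500 / (1 − 1.0032500^−48) = $1,306.99.
Offer Y: at 2.90% the monthly rate is 0.0024167, so the payment is 58,000 × 0.0024167 / (1 − 1.0024167^−48) = $1,281.23.
Monthly savings = $1,306.99 − $1,281.23 = $25.76.
Break-even = $870.00 / $25.76 = 33.77 → 34 months.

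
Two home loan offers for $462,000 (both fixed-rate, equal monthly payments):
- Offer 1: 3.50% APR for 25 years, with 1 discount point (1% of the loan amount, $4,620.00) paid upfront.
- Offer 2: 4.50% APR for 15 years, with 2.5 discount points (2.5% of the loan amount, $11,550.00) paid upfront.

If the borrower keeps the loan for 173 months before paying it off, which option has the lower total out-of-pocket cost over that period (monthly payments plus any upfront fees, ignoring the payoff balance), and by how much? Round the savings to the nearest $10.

Offer 1: monthly rate = 3.5%/12 = 0.0029167; payment = 462,000 × 0.0029167 / (1 − (1+0.0029167)^−300) = $2,312.88.
Offer 2: at 4.50% the monthly rate is 0.0037500, so the payment is 462,000 × 0.0037500 / (1 − 1.0037500^−180) = $3,534.27.
Over 173 months: Offer 1 costs 173 × $2,312.88 + $4,620.00 = $404,748.24; Offer 2 costs 173 × $3,534.27 + $11,550.00 = $622,978.71.
Offer 1 is cheaper by $622,978.71 − $404,748.24 = $218,230.47.

Offer 1 by $218,230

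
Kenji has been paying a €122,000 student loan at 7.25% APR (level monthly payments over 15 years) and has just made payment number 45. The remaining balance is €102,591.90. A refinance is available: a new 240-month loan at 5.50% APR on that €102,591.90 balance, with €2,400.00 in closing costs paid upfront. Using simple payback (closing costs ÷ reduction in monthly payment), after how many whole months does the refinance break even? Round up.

6 months

Current payment = 122,000 × 7.25%/12 / (1 − (1+0.0060417)^−180) = €1,113.69.
Refinanced payment = 102,591.90 × 0.0045833 / (1 − (1+0.0045833)^−240) = €705.72.
Monthly savings = €1,113.69 − €705.72 = €407.97.
Break-even = €2,400.00 / €407.97 = 5.88 → 6 months.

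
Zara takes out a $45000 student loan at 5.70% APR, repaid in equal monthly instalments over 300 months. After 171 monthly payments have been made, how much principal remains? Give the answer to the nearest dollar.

$27,127

With monthly rate i = 5.7%/12 = 0.0047500, the balance after k of n payments is P · [(1+i)^n − (1+i)^k] / [(1+i)^n − 1].
(1+0.0047500)^300 = 4.14385413 and (1+0.0047500)^171 = 2.24864316, so the balance is 45,000 × (4.14385413 − 2.24864316) / (4.14385413 − 1) = $27,127.37.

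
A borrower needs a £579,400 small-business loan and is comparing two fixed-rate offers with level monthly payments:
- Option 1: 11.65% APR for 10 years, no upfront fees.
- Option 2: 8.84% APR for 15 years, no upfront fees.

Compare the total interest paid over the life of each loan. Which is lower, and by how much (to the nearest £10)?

Option 1: at 11.65% the monthly rate is 0.0097083, so the payment is 579,400 × 0.0097083 / (1 − 1.0097083^−120) = £8,195.90.
Total interest on Option 1 = 120 × £8,195.90 − £579,400 = £404,108.00.
Option 2: monthly rate = 8.84%/12 = 0.0073667; payment = 579,400 × 0.0073667 / (1 − (1+0.0073667)^−180) = £5,821.64.
Total interest on Option 2 = 180 × £5,821.64 − £579,400 = £468,495.20.
Option 1 is lower by £64,387.20.

Option 1 by £64,390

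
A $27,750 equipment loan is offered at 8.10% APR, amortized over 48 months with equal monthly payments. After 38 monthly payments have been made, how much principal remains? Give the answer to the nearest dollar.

$6,542

With monthly rate i = 8.1%/12 = 0.0067500, the balance after k of n payments is P · [(1+i)^n − (1+i)^k] / [(1+i)^n − 1].
(1+0.0067500)^48 = 1.38114297 and (1+0.0067500)^38 = 1.29128544, so the balance is 27,750 × (1.38114297 − 1.29128544) / (1.38114297 − 1) = $6,542.29.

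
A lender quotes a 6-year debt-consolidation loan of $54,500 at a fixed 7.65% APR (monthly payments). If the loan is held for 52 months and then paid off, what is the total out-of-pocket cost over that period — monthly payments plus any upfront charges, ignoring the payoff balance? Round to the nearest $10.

At 7.65% the monthly rate is 0.0063750, so the payment is 54,500 × 0.0063750 / (1 − 1.0063750^−72) = $946.27.
Total outlay = 52 × $946.27 = $49,206.04.

$49,210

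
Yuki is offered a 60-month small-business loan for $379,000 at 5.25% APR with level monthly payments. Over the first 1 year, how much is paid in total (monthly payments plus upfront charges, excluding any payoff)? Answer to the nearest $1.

At 5.25% the monthly rate is 0.0043750, so the payment is 379,000 × 0.0043750 / (1 − 1.0043750^−60) = $7,195.69.
Total outlay = 12 × $7,195.69 = $86,348.28.

$86,348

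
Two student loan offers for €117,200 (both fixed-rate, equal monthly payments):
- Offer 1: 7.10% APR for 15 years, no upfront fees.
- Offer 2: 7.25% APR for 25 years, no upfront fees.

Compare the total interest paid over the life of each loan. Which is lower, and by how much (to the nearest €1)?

Offer 1: monthly rate = 7.1%/12 = 0.0059167; payment = 117,200 × 0.0059167 / (1 − (1+0.0059167)^−180) = €1,059.99.
Total interest on Offer 1 = 180 × €1,059.99 − €117,200 = €73,598.20.
Offer 2: monthly rate = 7.25%/12 = 0.0060417; payment = 117,200 × 0.0060417 / (1 − (1+0.0060417)^−300) = €847.13.
Total interest on Offer 2 = 300 × €847.13 − €117,200 = €136,939.00.
Offer 1 is lower by €63,340.80.

Offer 1 by €63,341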